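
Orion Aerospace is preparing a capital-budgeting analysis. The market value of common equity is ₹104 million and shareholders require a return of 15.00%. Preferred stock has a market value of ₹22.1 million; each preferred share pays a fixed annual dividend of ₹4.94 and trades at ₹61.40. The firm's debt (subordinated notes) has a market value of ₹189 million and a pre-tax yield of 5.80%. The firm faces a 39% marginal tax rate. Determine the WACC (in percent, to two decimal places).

7.64%

Cost of preferred: Rp = 4.94 / 61.4 = 8.0456%.
Total capital V = 104 + 22.1 + 189 = 315.1.
Equity: weight = 104/315.1 = 0.3301; cost = 15%.
Preferred: weight = 22.1/315.1 = 0.0701; cost = 8.0456%.
Subordinated notes: weight = 189/315.1 = 0.5998; after-tax cost = 5.8% × (1 − 39%) = 3.5380%.
WACC = 0.3301 × 15.0000% + 0.0701 × 8.0456% + 0.5998 × 3.5380% = 7.6372%.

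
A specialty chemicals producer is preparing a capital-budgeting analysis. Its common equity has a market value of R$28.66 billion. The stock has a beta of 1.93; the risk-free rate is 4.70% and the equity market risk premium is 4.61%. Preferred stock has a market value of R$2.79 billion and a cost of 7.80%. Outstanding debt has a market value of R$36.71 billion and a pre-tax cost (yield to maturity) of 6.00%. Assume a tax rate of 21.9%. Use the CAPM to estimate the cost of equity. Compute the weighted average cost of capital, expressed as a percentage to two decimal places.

8.56%

Cost of equity via CAPM: Re = 4.7% + 1.93 × 4.61% = 13.5973%.
Total capital V = 28.66 + 2.79 + 36.71 = 68.16.
Equity: weight = 28.66/68.16 = 0.4205; cost = 13.5973%.
Preferred: weight = 2.79/68.16 = 0.0409; cost = 7.8%.
Debt: weight = 36.71/68.16 = 0.5386; after-tax cost = 6% × (1 − 21.9%) = 4.6860%.
WACC = 0.4205 × 13.5973% + 0.0409 × 7.8000% + 0.5386 × 4.6860% = 8.5605%.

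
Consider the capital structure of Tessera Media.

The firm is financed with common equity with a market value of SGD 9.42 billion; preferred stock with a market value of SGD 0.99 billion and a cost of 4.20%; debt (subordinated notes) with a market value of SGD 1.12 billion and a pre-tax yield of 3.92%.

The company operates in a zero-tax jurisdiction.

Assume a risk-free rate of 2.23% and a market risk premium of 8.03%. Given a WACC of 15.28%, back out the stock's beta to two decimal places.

1.94

Total capital V = 9.42 + 0.99 + 1.12 = 11.53.
Equity weight = 9.42/11.53 = 0.8170.
Preferred weight = 0.99/11.53 = 0.0859.
Subordinated notes weight = 1.12/11.53 = 0.0971.
Debt contribution = 0.0971 × 3.92% × (1 − 0%) = 0.3808%.
Preferred contribution = 0.0859 × 4.2% = 0.3606%.
Required equity contribution = 15.28% − 0.7414% = 14.5386%  ⇒  Re = 17.7951%.
CAPM: 17.7951% = 2.23% + β × 8.03%  ⇒  β = 1.9384.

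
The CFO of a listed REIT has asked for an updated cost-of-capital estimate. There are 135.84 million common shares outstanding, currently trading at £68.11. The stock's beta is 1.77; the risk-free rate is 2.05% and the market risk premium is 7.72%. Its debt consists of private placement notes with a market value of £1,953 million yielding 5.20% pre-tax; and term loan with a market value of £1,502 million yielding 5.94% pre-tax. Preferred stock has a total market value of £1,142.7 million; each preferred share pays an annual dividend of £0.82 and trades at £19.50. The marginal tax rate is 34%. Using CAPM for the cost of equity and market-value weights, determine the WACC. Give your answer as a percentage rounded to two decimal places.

11.75%

Cost of equity via CAPM: Re = 2.05% + 1.77 × 7.72% = 15.7144%.
Cost of preferred: Rp = 0.82 / 19.5 = 4.2051%.
Market value of equity E = 68.11 × 135.84m = 9252.0624m.
Total capital V = 9252.0624 + 1142.7 + 1953 + 1502 = 13849.7624.
Equity: weight = 9252.0624/13849.7624 = 0.6680; cost = 15.7144%.
Preferred: weight = 1142.7/13849.7624 = 0.0825; cost = 4.2051%.
Private placement notes: weight = 1953/13849.7624 = 0.1410; after-tax cost = 5.2% × (1 − 34%) = 3.4320%.
Term loan: weight = 1502/13849.7624 = 0.1084; after-tax cost = 5.94% × (1 − 34%) = 3.9204%.
WACC = 0.6680 × 15.7144% + 0.0825 × 4.2051% + 0.1410 × 3.4320% + 0.1084 × 3.9204% = 11.7538%.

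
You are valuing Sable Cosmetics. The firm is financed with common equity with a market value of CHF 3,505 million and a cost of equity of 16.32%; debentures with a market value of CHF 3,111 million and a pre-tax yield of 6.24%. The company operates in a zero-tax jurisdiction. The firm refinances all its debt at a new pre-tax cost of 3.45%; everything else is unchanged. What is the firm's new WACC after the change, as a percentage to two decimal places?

10.27%

After the change:
Total capital V = 3505 + 3111 = 6616.
Equity: weight = 3505/6616 = 0.5298; cost = 16.32%.
Debentures: weight = 3111/6616 = 0.4702; after-tax cost = 3.45% × (1 − 0%) = 3.4500%.
WACC = 0.5298 × 16.3200% + 0.4702 × 3.4500% = 10.2682%.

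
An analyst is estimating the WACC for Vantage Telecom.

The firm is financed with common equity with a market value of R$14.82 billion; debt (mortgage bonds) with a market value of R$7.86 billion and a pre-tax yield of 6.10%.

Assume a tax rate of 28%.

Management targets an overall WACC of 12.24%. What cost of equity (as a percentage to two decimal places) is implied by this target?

Total capital V = 14.82 + 7.86 = 22.68.
Equity weight = 14.82/22.68 = 0.6534.
Mortgage bonds weight = 7.86/22.68 = 0.3466.
Debt contribution = 0.3466 × 6.1% × (1 − 28%) = 1.5221%.
Required equity contribution = 12.24% − 1.5221% = 10.7179%.
Re = 10.7179% / 0.6534 = 16.4023%.

16.40%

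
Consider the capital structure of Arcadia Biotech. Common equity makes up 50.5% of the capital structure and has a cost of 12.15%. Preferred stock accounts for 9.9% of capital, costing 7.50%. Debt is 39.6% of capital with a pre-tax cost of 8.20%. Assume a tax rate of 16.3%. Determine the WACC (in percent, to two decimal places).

9.60%

After-tax cost of debt = 8.2% × (1 − 16.3%) = 6.8634%.
WACC = 0.505 × 12.1500% + 0.099 × 7.5000% + 0.396 × 6.8634% = 9.5962%.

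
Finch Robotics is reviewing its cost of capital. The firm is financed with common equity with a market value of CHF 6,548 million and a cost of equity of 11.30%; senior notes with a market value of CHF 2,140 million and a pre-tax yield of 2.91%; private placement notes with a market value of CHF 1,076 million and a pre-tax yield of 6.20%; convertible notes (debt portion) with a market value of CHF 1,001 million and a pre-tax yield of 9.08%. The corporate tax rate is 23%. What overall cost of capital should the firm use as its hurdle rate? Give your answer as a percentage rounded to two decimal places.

8.45%

Total capital V = 6548 + 2140 + 1076 + 1001 = 10765.
Equity: weight = 6548/10765 = 0.6083; cost = 11.3%.
Senior notes: weight = 2140/10765 = 0.1988; after-tax cost = 2.91% × (1 − 23%) = 2.2407%.
Private placement notes: weight = 1076/10765 = 0.1000; after-tax cost = 6.2% × (1 − 23%) = 4.7740%.
Convertible notes (debt portion): weight = 1001/10765 = 0.0930; after-tax cost = 9.08% × (1 − 23%) = 6.9916%.
WACC = 0.6083 × 11.3000% + 0.1988 × 2.2407% + 0.1000 × 4.7740% + 0.0930 × 6.9916% = 8.4462%.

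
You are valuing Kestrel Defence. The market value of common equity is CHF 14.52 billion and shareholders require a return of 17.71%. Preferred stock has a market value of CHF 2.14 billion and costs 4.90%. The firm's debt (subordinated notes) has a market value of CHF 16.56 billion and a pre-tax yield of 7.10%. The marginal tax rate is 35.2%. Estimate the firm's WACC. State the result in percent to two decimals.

10.35%

Total capital V = 14.52 + 2.14 + 16.56 = 33.22.
Equity: weight = 14.52/33.22 = 0.4371; cost = 17.71%.
Preferred: weight = 2.14/33.22 = 0.0644; cost = 4.9%.
Subordinated notes: weight = 16.56/33.22 = 0.4985; after-tax cost = 7.1% × (1 − 35.2%) = 4.6008%.
WACC = 0.4371 × 17.7100% + 0.0644 × 4.9000% + 0.4985 × 4.6008% = 10.3499%.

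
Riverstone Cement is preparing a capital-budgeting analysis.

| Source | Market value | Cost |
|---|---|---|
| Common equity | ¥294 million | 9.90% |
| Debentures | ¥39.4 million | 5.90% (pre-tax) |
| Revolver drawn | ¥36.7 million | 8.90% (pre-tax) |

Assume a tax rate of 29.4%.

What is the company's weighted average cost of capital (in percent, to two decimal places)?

Total capital V = 294 + 39.4 + 36.7 = 370.1.
Equity: weight = 294/370.1 = 0.7944; cost = 9.9%.
Debentures: weight = 39.4/370.1 = 0.1065; after-tax cost = 5.9% × (1 − 29.4%) = 4.1654%.
Revolver drawn: weight = 36.7/370.1 = 0.0992; after-tax cost = 8.9% × (1 − 29.4%) = 6.2834%.
WACC = 0.7944 × 9.9000% + 0.1065 × 4.1654% + 0.0992 × 6.2834% = 8.9309%.

8.93%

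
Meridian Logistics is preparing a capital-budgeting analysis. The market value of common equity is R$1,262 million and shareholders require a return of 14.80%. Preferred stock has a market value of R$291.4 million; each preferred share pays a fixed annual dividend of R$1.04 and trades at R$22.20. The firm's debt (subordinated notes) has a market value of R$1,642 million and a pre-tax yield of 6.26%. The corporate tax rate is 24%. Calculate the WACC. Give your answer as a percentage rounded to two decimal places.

8.72%

Cost of preferred: Rp = 1.04 / 22.2 = 4.6847%.
Total capital V = 1262 + 291.4 + 1642 = 3195.4.
Equity: weight = 1262/3195.4 = 0.3949; cost = 14.8%.
Preferred: weight = 291.4/3195.4 = 0.0912; cost = 4.6847%.
Subordinated notes: weight = 1642/3195.4 = 0.5139; after-tax cost = 6.26% × (1 − 24%) = 4.7576%.
WACC = 0.3949 × 14.8000% + 0.0912 × 4.6847% + 0.5139 × 4.7576% = 8.7171%.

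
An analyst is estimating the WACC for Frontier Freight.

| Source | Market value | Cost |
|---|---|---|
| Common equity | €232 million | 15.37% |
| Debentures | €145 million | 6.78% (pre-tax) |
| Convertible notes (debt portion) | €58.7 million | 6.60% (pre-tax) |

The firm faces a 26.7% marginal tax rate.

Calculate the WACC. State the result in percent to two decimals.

10.49%

Total capital V = 232 + 145 + 58.7 = 435.7.
Equity: weight = 232/435.7 = 0.5325; cost = 15.37%.
Debentures: weight = 145/435.7 = 0.3328; after-tax cost = 6.78% × (1 − 26.7%) = 4.9697%.
Convertible notes (debt portion): weight = 58.7/435.7 = 0.1347; after-tax cost = 6.6% × (1 − 26.7%) = 4.8378%.
WACC = 0.5325 × 15.3700% + 0.3328 × 4.9697% + 0.1347 × 4.8378% = 10.4899%.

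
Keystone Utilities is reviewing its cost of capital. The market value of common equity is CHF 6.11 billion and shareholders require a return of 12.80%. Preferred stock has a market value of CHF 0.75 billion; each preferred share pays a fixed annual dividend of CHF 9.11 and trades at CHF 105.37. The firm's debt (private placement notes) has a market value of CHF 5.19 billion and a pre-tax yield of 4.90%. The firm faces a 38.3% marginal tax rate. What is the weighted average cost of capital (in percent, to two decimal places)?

Cost of preferred: Rp = 9.11 / 105.37 = 8.6457%.
Total capital V = 6.11 + 0.75 + 5.19 = 12.05.
Equity: weight = 6.11/12.05 = 0.5071; cost = 12.8%.
Preferred: weight = 0.75/12.05 = 0.0622; cost = 8.6457%.
Private placement notes: weight = 5.19/12.05 = 0.4307; after-tax cost = 4.9% × (1 − 38.3%) = 3.0233%.
WACC = 0.5071 × 12.8000% + 0.0622 × 8.6457% + 0.4307 × 3.0233% = 8.3306%.

8.33%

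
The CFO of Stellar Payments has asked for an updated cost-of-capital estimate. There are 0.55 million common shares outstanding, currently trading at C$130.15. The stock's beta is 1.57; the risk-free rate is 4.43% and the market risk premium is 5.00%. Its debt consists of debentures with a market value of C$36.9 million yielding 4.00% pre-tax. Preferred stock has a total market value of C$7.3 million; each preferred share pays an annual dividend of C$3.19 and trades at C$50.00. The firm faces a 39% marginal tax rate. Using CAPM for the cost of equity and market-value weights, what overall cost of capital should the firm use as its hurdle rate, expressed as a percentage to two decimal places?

Cost of equity via CAPM: Re = 4.43% + 1.57 × 5.0% = 12.2800%.
Cost of preferred: Rp = 3.19 / 50.0 = 6.3800%.
Market value of equity E = 130.15 × 0.55m = 71.5825m.
Total capital V = 71.5825 + 7.3 + 36.9 = 115.7825.
Equity: weight = 71.5825/115.7825 = 0.6182; cost = 12.28%.
Preferred: weight = 7.3/115.7825 = 0.0630; cost = 6.38%.
Debentures: weight = 36.9/115.7825 = 0.3187; after-tax cost = 4% × (1 − 39%) = 2.4400%.
WACC = 0.6182 × 12.2800% + 0.0630 × 6.3800% + 0.3187 × 2.4400% = 8.7720%.

8.77%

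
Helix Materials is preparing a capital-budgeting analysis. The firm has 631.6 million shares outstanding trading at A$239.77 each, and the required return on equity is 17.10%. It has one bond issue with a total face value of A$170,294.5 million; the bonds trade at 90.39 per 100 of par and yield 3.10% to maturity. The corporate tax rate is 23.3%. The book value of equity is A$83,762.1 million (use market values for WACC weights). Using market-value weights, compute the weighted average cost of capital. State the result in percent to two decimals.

9.68%

Market value of equity E = 239.77 × 631.6m = 151438.732m. Market value of debt D = 170294.5m × 90.39/100 = 153929.19855m.
Total capital V = 151438.732 + 153929.19855 = 305367.93055.
Equity: weight = 151438.732/305367.93055 = 0.4959; cost = 17.1%.
Bonds outstanding: weight = 153929.19855/305367.93055 = 0.5041; after-tax cost = 3.1% × (1 − 23.3%) = 2.3777%.
WACC = 0.4959 × 17.1000% + 0.5041 × 2.3777% = 9.6788%.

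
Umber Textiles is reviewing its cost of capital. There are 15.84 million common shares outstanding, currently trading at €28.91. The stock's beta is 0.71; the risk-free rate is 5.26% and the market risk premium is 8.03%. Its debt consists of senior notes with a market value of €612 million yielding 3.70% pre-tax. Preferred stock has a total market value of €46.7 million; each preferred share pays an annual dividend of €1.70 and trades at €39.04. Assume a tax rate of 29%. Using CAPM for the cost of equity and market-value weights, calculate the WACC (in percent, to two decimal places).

Cost of equity via CAPM: Re = 5.26% + 0.71 × 8.03% = 10.9613%.
Cost of preferred: Rp = 1.7 / 39.04 = 4.3545%.
Market value of equity E = 28.91 × 15.84m = 457.9344m.
Total capital V = 457.9344 + 46.7 + 612 = 1116.6344.
Equity: weight = 457.9344/1116.6344 = 0.4101; cost = 10.9613%.
Preferred: weight = 46.7/1116.6344 = 0.0418; cost = 4.3545%.
Senior notes: weight = 612/1116.6344 = 0.5481; after-tax cost = 3.7% × (1 − 29%) = 2.6270%.
WACC = 0.4101 × 10.9613% + 0.0418 × 4.3545% + 0.5481 × 2.6270% = 6.1172%.

6.12%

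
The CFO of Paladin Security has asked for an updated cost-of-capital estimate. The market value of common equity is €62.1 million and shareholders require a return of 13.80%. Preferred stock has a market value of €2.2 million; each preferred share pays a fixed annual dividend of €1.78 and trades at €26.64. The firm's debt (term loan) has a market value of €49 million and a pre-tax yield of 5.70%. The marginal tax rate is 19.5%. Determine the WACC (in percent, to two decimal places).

9.68%

Cost of preferred: Rp = 1.78 / 26.64 = 6.6817%.
Total capital V = 62.1 + 2.2 + 49 = 113.3.
Equity: weight = 62.1/113.3 = 0.5481; cost = 13.8%.
Preferred: weight = 2.2/113.3 = 0.0194; cost = 6.6817%.
Term loan: weight = 49/113.3 = 0.4325; after-tax cost = 5.7% × (1 − 19.5%) = 4.5885%.
WACC = 0.5481 × 13.8000% + 0.0194 × 6.6817% + 0.4325 × 4.5885% = 9.6780%.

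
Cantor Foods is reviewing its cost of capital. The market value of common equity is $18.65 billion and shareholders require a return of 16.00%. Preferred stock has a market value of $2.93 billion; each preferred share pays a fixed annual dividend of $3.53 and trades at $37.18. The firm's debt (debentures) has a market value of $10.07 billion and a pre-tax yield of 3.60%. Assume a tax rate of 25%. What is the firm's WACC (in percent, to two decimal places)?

Cost of preferred: Rp = 3.53 / 37.18 = 9.4944%.
Total capital V = 18.65 + 2.93 + 10.07 = 31.65.
Equity: weight = 18.65/31.65 = 0.5893; cost = 16%.
Preferred: weight = 2.93/31.65 = 0.0926; cost = 9.4944%.
Debentures: weight = 10.07/31.65 = 0.3182; after-tax cost = 3.6% × (1 − 25%) = 2.7000%.
WACC = 0.5893 × 16.0000% + 0.0926 × 9.4944% + 0.3182 × 2.7000% = 11.1661%.

11.17%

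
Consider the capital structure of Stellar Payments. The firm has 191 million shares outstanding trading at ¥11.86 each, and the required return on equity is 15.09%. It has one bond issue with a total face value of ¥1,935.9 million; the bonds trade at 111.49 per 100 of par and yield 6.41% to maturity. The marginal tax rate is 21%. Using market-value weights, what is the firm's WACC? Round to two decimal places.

10.20%

Market value of equity E = 11.86 × 191m = 2265.26m. Market value of debt D = 1935.9m × 111.49/100 = 2158.33491m.
Total capital V = 2265.26 + 2158.33491 = 4423.59491.
Equity: weight = 2265.26/4423.59491 = 0.5121; cost = 15.09%.
Bonds outstanding: weight = 2158.33491/4423.59491 = 0.4879; after-tax cost = 6.41% × (1 − 21%) = 5.0639%.
WACC = 0.5121 × 15.0900% + 0.4879 × 5.0639% = 10.1981%.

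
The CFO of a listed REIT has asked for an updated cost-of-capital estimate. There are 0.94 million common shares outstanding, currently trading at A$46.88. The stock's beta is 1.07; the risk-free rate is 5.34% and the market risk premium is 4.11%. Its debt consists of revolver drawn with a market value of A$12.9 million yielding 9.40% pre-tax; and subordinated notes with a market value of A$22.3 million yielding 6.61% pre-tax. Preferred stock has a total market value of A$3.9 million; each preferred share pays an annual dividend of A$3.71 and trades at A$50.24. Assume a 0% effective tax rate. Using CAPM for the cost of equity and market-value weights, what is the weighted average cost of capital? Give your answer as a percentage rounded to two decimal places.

Cost of equity via CAPM: Re = 5.34% + 1.07 × 4.11% = 9.7377%.
Cost of preferred: Rp = 3.71 / 50.24 = 7.3846%.
Market value of equity E = 46.88 × 0.94m = 44.0672m.
Total capital V = 44.0672 + 3.9 + 12.9 + 22.3 = 83.1672.
Equity: weight = 44.0672/83.1672 = 0.5299; cost = 9.7377%.
Preferred: weight = 3.9/83.1672 = 0.0469; cost = 7.3846%.
Revolver drawn: weight = 12.9/83.1672 = 0.1551; after-tax cost = 9.4% × (1 − 0%) = 9.4000%.
Subordinated notes: weight = 22.3/83.1672 = 0.2681; after-tax cost = 6.61% × (1 − 0%) = 6.6100%.
WACC = 0.5299 × 9.7377% + 0.0469 × 7.3846% + 0.1551 × 9.4000% + 0.2681 × 6.6100% = 8.7363%.

8.74%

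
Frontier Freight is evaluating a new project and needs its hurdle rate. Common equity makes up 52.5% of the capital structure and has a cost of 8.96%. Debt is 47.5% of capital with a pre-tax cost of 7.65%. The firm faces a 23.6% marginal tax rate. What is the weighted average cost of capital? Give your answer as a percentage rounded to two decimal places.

7.48%

After-tax cost of debt = 7.65% × (1 − 23.6%) = 5.8446%.
WACC = 0.525 × 8.9600% + 0.475 × 5.8446% = 7.4802%.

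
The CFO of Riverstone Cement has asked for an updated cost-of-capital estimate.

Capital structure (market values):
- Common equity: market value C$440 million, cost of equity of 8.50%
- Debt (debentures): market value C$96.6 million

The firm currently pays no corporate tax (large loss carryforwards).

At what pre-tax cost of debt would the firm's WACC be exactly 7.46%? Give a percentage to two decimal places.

Total capital V = 440 + 96.6 = 536.6.
Equity weight = 440/536.6 = 0.8200.
Debentures weight = 96.6/536.6 = 0.1800.
Equity contribution = 0.8200 × 8.5% = 6.9698%.
Remaining for debt = 7.46% − 6.9698% = 0.4902%.
Rd × (1 − 0%) × 0.1800 = 0.4902%  ⇒  Rd = 2.7229%.

2.72%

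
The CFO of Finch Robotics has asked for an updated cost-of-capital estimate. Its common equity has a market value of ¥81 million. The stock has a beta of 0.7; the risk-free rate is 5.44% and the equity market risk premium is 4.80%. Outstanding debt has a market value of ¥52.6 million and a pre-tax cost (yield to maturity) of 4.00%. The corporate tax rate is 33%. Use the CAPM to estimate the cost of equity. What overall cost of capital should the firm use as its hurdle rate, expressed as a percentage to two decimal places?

Cost of equity via CAPM: Re = 5.44% + 0.7 × 4.8% = 8.8000%.
Total capital V = 81 + 52.6 = 133.6.
Equity: weight = 81/133.6 = 0.6063; cost = 8.8%.
Debt: weight = 52.6/133.6 = 0.3937; after-tax cost = 4% × (1 − 33%) = 2.6800%.
WACC = 0.6063 × 8.8000% + 0.3937 × 2.6800% = 6.3905%.

6.39%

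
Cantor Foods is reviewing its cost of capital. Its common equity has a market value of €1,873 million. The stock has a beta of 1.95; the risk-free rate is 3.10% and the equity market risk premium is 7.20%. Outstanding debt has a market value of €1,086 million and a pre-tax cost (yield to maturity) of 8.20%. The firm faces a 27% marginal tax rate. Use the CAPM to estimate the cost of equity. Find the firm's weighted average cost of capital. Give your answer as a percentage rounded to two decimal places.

13.05%

Cost of equity via CAPM: Re = 3.1% + 1.95 × 7.2% = 17.1400%.
Total capital V = 1873 + 1086 = 2959.
Equity: weight = 1873/2959 = 0.6330; cost = 17.14%.
Debt: weight = 1086/2959 = 0.3670; after-tax cost = 8.2% × (1 − 27%) = 5.9860%.
WACC = 0.6330 × 17.1400% + 0.3670 × 5.9860% = 13.0463%.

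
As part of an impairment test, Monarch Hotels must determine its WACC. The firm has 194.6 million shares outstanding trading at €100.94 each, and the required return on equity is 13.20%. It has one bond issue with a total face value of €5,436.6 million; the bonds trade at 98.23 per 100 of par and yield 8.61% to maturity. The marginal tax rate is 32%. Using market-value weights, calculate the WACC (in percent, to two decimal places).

Market value of equity E = 100.94 × 194.6m = 19642.924m. Market value of debt D = 5436.6m × 98.23/100 = 5340.37218m.
Total capital V = 19642.924 + 5340.37218 = 24983.29618.
Equity: weight = 19642.924/24983.29618 = 0.7862; cost = 13.2%.
Bonds outstanding: weight = 5340.37218/24983.29618 = 0.2138; after-tax cost = 8.61% × (1 − 32%) = 5.8548%.
WACC = 0.7862 × 13.2000% + 0.2138 × 5.8548% = 11.6299%.

11.63%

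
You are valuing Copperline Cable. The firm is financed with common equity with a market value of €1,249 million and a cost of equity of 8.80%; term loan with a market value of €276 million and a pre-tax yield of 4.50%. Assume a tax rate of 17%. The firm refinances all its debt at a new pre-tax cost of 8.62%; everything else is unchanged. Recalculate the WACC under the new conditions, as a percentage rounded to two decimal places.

After the change:
Total capital V = 1249 + 276 = 1525.
Equity: weight = 1249/1525 = 0.8190; cost = 8.8%.
Term loan: weight = 276/1525 = 0.1810; after-tax cost = 8.62% × (1 − 17%) = 7.1546%.
WACC = 0.8190 × 8.8000% + 0.1810 × 7.1546% = 8.5022%.

8.50%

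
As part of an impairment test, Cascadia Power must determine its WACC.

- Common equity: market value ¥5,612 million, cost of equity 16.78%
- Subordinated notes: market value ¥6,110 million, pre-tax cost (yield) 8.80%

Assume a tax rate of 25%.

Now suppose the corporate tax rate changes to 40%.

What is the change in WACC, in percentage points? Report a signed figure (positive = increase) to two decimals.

-0.69 pp

Current WACC:
Total capital V = 5612 + 6110 = 11722.
Equity: weight = 5612/11722 = 0.4788; cost = 16.78%.
Subordinated notes: weight = 6110/11722 = 0.5212; after-tax cost = 8.8% × (1 − 25%) = 6.6000%.
WACC = 0.4788 × 16.7800% + 0.5212 × 6.6000% = 11.4738%.
After the change:
Total capital V = 5612 + 6110 = 11722.
Equity: weight = 5612/11722 = 0.4788; cost = 16.78%.
Subordinated notes: weight = 6110/11722 = 0.5212; after-tax cost = 8.8% × (1 − 40%) = 5.2800%.
WACC = 0.4788 × 16.7800% + 0.5212 × 5.2800% = 10.7857%.
Change in WACC = 10.7857% − 11.4738% = -0.6880 pp.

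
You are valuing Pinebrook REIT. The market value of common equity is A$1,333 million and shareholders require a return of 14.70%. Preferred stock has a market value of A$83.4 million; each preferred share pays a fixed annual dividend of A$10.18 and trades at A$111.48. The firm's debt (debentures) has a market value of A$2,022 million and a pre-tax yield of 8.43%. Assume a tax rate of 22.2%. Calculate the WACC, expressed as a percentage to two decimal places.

9.78%

Cost of preferred: Rp = 10.18 / 111.48 = 9.1317%.
Total capital V = 1333 + 83.4 + 2022 = 3438.4.
Equity: weight = 1333/3438.4 = 0.3877; cost = 14.7%.
Preferred: weight = 83.4/3438.4 = 0.0243; cost = 9.1317%.
Debentures: weight = 2022/3438.4 = 0.5881; after-tax cost = 8.43% × (1 − 22.2%) = 6.5585%.
WACC = 0.3877 × 14.7000% + 0.0243 × 9.1317% + 0.5881 × 6.5585% = 9.7772%.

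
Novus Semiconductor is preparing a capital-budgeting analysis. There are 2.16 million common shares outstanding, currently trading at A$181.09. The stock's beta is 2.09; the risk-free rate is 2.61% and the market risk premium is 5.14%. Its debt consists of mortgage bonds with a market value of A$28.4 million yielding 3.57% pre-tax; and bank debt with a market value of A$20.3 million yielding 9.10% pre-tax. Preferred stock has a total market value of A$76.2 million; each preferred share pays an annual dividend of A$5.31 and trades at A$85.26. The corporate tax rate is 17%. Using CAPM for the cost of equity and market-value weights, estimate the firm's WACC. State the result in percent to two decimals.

Cost of equity via CAPM: Re = 2.61% + 2.09 × 5.14% = 13.3526%.
Cost of preferred: Rp = 5.31 / 85.26 = 6.2280%.
Market value of equity E = 181.09 × 2.16m = 391.1544m.
Total capital V = 391.1544 + 76.2 + 28.4 + 20.3 = 516.0544.
Equity: weight = 391.1544/516.0544 = 0.7580; cost = 13.3526%.
Preferred: weight = 76.2/516.0544 = 0.1477; cost = 6.228%.
Mortgage bonds: weight = 28.4/516.0544 = 0.0550; after-tax cost = 3.57% × (1 − 17%) = 2.9631%.
Bank debt: weight = 20.3/516.0544 = 0.0393; after-tax cost = 9.1% × (1 − 17%) = 7.5530%.
WACC = 0.7580 × 13.3526% + 0.1477 × 6.2280% + 0.0550 × 2.9631% + 0.0393 × 7.5530% = 11.5007%.

11.50%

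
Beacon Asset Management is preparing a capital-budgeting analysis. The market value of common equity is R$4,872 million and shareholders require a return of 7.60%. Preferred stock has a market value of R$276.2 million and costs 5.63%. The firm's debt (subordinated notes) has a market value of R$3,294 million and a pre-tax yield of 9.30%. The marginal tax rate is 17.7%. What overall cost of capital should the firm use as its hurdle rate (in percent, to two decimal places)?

Total capital V = 4872 + 276.2 + 3294 = 8442.2.
Equity: weight = 4872/8442.2 = 0.5771; cost = 7.6%.
Preferred: weight = 276.2/8442.2 = 0.0327; cost = 5.63%.
Subordinated notes: weight = 3294/8442.2 = 0.3902; after-tax cost = 9.3% × (1 − 17.7%) = 7.6539%.
WACC = 0.5771 × 7.6000% + 0.0327 × 5.6300% + 0.3902 × 7.6539% = 7.5566%.

7.56%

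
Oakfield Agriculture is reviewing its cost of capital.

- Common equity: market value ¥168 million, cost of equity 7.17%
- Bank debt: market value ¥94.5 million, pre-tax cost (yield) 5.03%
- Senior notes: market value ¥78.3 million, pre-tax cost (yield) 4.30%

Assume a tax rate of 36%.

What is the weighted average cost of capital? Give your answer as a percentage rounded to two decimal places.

Total capital V = 168 + 94.5 + 78.3 = 340.8.
Equity: weight = 168/340.8 = 0.4930; cost = 7.17%.
Bank debt: weight = 94.5/340.8 = 0.2773; after-tax cost = 5.03% × (1 − 36%) = 3.2192%.
Senior notes: weight = 78.3/340.8 = 0.2298; after-tax cost = 4.3% × (1 − 36%) = 2.7520%.
WACC = 0.4930 × 7.1700% + 0.2773 × 3.2192% + 0.2298 × 2.7520% = 5.0594%.

5.06%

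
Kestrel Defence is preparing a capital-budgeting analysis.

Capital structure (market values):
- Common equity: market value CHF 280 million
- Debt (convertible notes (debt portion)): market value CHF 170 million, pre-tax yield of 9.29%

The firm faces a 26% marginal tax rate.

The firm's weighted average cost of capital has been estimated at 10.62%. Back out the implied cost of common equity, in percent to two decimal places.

Total capital V = 280 + 170 = 450.
Equity weight = 280/450 = 0.6222.
Convertible notes (debt portion) weight = 170/450 = 0.3778.
Debt contribution = 0.3778 × 9.29% × (1 − 26%) = 2.5971%.
Required equity contribution = 10.62% − 2.5971% = 8.0229%.
Re = 8.0229% / 0.6222 = 12.8940%.

12.89%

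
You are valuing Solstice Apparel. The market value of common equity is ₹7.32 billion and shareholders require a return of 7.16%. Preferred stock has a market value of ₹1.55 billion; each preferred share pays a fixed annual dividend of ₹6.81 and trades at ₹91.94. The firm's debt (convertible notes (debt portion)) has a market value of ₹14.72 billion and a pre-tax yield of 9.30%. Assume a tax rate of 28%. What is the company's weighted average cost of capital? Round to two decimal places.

Cost of preferred: Rp = 6.81 / 91.94 = 7.4070%.
Total capital V = 7.32 + 1.55 + 14.72 = 23.59.
Equity: weight = 7.32/23.59 = 0.3103; cost = 7.16%.
Preferred: weight = 1.55/23.59 = 0.0657; cost = 7.407%.
Convertible notes (debt portion): weight = 14.72/23.59 = 0.6240; after-tax cost = 9.3% × (1 − 28%) = 6.6960%.
WACC = 0.3103 × 7.1600% + 0.0657 × 7.4070% + 0.6240 × 6.6960% = 6.8867%.

6.89%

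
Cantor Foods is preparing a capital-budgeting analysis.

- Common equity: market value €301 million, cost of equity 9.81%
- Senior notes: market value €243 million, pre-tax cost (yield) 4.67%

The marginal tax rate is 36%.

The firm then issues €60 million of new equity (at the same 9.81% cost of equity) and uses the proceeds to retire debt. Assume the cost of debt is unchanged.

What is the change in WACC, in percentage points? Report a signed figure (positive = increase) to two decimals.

Current WACC:
Total capital V = 301 + 243 = 544.
Equity: weight = 301/544 = 0.5533; cost = 9.81%.
Senior notes: weight = 243/544 = 0.4467; after-tax cost = 4.67% × (1 − 36%) = 2.9888%.
WACC = 0.5533 × 9.8100% + 0.4467 × 2.9888% = 6.7630%.
After the change:
Total capital V = 361 + 183 = 544.
Equity: weight = 361/544 = 0.6636; cost = 9.81%.
Senior notes: weight = 183/544 = 0.3364; after-tax cost = 4.67% × (1 − 36%) = 2.9888%.
WACC = 0.6636 × 9.8100% + 0.3364 × 2.9888% = 7.5154%.
Change in WACC = 7.5154% − 6.7630% = 0.7523 pp.

+0.75 pp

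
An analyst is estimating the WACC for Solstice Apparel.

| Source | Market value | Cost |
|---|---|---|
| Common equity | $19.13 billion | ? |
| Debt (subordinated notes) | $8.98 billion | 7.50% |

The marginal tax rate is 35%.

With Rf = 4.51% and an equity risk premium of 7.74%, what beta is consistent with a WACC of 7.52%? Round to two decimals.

0.55

Total capital V = 19.13 + 8.98 = 28.11.
Equity weight = 19.13/28.11 = 0.6805.
Subordinated notes weight = 8.98/28.11 = 0.3195.
Debt contribution = 0.3195 × 7.5% × (1 − 35%) = 1.5574%.
Required equity contribution = 7.52% − 1.5574% = 5.9626%  ⇒  Re = 8.7616%.
CAPM: 8.7616% = 4.51% + β × 7.74%  ⇒  β = 0.5493.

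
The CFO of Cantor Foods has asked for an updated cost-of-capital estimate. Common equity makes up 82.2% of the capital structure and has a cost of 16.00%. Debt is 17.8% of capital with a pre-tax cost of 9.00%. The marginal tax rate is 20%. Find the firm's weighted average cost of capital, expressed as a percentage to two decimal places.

14.43%

After-tax cost of debt = 9% × (1 − 20%) = 7.2000%.
WACC = 0.822 × 16.0000% + 0.178 × 7.2000% = 14.4336%.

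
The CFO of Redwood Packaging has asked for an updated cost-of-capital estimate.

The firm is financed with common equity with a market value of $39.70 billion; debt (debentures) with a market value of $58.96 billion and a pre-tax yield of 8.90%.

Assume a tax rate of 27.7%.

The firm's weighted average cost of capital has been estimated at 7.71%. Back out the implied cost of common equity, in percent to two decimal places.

Total capital V = 39.7 + 58.96 = 98.66.
Equity weight = 39.7/98.66 = 0.4024.
Debentures weight = 58.96/98.66 = 0.5976.
Debt contribution = 0.5976 × 8.9% × (1 − 27.7%) = 3.8454%.
Required equity contribution = 7.71% − 3.8454% = 3.8646%.
Re = 3.8646% / 0.4024 = 9.6040%.

9.60%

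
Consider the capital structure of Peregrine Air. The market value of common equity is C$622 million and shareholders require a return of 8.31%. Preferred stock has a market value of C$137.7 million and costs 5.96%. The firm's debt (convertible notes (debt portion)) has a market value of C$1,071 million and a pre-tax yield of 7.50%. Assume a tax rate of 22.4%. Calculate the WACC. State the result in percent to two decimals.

Total capital V = 622 + 137.7 + 1071 = 1830.7.
Equity: weight = 622/1830.7 = 0.3398; cost = 8.31%.
Preferred: weight = 137.7/1830.7 = 0.0752; cost = 5.96%.
Convertible notes (debt portion): weight = 1071/1830.7 = 0.5850; after-tax cost = 7.5% × (1 − 22.4%) = 5.8200%.
WACC = 0.3398 × 8.3100% + 0.0752 × 5.9600% + 0.5850 × 5.8200% = 6.6765%.

6.68%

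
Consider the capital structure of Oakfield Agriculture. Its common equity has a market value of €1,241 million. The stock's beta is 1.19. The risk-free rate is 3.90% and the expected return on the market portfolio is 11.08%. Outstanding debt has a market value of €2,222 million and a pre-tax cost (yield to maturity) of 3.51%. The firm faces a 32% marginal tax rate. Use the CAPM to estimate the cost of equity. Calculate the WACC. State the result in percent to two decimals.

Market risk premium = 11.08% − 3.9% = 7.18%.
Cost of equity via CAPM: Re = 3.9% + 1.19 × 7.18% = 12.4442%.
Total capital V = 1241 + 2222 = 3463.
Equity: weight = 1241/3463 = 0.3584; cost = 12.4442%.
Debt: weight = 2222/3463 = 0.6416; after-tax cost = 3.51% × (1 − 32%) = 2.3868%.
WACC = 0.3584 × 12.4442% + 0.6416 × 2.3868% = 5.9910%.

5.99%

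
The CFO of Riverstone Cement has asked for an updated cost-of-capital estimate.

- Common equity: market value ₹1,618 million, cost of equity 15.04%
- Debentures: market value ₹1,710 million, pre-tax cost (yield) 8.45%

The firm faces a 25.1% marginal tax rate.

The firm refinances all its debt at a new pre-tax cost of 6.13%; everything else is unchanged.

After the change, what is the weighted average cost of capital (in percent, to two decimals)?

9.67%

After the change:
Total capital V = 1618 + 1710 = 3328.
Equity: weight = 1618/3328 = 0.4862; cost = 15.04%.
Debentures: weight = 1710/3328 = 0.5138; after-tax cost = 6.13% × (1 − 25.1%) = 4.5914%.
WACC = 0.4862 × 15.0400% + 0.5138 × 4.5914% = 9.6713%.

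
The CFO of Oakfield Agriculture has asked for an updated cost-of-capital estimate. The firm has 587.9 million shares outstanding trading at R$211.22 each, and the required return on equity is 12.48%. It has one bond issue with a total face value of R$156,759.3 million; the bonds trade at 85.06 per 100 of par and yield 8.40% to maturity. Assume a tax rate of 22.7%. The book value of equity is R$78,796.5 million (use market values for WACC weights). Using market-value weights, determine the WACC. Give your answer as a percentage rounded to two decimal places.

Market value of equity E = 211.22 × 587.9m = 124176.238m. Market value of debt D = 156759.3m × 85.06/100 = 133339.46058m.
Total capital V = 124176.238 + 133339.46058 = 257515.69858.
Equity: weight = 124176.238/257515.69858 = 0.4822; cost = 12.48%.
Bonds outstanding: weight = 133339.46058/257515.69858 = 0.5178; after-tax cost = 8.4% × (1 − 22.7%) = 6.4932%.
WACC = 0.4822 × 12.4800% + 0.5178 × 6.4932% = 9.3801%.

9.38%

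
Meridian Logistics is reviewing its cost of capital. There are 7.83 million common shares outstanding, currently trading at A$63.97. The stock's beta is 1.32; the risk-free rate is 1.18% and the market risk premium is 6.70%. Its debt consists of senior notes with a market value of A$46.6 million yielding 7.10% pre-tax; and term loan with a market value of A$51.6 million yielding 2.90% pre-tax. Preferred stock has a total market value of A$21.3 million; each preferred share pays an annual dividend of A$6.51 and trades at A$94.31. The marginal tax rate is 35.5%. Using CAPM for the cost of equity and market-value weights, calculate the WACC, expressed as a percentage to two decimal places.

8.83%

Cost of equity via CAPM: Re = 1.18% + 1.32 × 6.7% = 10.0240%.
Cost of preferred: Rp = 6.51 / 94.31 = 6.9028%.
Market value of equity E = 63.97 × 7.83m = 500.8851m.
Total capital V = 500.8851 + 21.3 + 46.6 + 51.6 = 620.3851.
Equity: weight = 500.8851/620.3851 = 0.8074; cost = 10.024%.
Preferred: weight = 21.3/620.3851 = 0.0343; cost = 6.9028%.
Senior notes: weight = 46.6/620.3851 = 0.0751; after-tax cost = 7.1% × (1 − 35.5%) = 4.5795%.
Term loan: weight = 51.6/620.3851 = 0.0832; after-tax cost = 2.9% × (1 − 35.5%) = 1.8705%.
WACC = 0.8074 × 10.0240% + 0.0343 × 6.9028% + 0.0751 × 4.5795% + 0.0832 × 1.8705% = 8.8297%.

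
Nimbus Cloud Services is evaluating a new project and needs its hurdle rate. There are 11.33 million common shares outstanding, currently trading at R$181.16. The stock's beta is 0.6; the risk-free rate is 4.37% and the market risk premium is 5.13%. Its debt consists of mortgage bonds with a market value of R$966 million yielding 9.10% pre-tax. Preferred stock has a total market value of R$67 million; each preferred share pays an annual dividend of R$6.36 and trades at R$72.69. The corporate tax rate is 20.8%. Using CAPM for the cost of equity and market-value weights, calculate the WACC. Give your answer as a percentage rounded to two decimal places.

Cost of equity via CAPM: Re = 4.37% + 0.6 × 5.13% = 7.4480%.
Cost of preferred: Rp = 6.36 / 72.69 = 8.7495%.
Market value of equity E = 181.16 × 11.33m = 2052.5428m.
Total capital V = 2052.5428 + 67 + 966 = 3085.5428.
Equity: weight = 2052.5428/3085.5428 = 0.6652; cost = 7.448%.
Preferred: weight = 67/3085.5428 = 0.0217; cost = 8.7495%.
Mortgage bonds: weight = 966/3085.5428 = 0.3131; after-tax cost = 9.1% × (1 − 20.8%) = 7.2072%.
WACC = 0.6652 × 7.4480% + 0.0217 × 8.7495% + 0.3131 × 7.2072% = 7.4009%.

7.40%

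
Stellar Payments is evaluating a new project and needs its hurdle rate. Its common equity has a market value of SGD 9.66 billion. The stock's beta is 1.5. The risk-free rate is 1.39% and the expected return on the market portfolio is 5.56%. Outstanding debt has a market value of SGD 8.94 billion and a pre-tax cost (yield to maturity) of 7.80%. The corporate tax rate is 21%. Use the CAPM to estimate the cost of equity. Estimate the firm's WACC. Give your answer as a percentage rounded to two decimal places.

Market risk premium = 5.56% − 1.39% = 4.17%.
Cost of equity via CAPM: Re = 1.39% + 1.5 × 4.17% = 7.6450%.
Total capital V = 9.66 + 8.94 = 18.6.
Equity: weight = 9.66/18.6 = 0.5194; cost = 7.645%.
Debt: weight = 8.94/18.6 = 0.4806; after-tax cost = 7.8% × (1 − 21%) = 6.1620%.
WACC = 0.5194 × 7.6450% + 0.4806 × 6.1620% = 6.9322%.

6.93%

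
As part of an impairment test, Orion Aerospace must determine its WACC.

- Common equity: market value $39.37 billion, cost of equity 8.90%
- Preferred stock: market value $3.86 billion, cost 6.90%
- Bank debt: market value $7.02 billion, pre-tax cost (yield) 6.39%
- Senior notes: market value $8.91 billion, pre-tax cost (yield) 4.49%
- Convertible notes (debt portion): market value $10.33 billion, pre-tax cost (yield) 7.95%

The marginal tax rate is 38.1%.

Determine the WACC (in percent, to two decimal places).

Total capital V = 39.37 + 3.86 + 7.02 + 8.91 + 10.33 = 69.49.
Equity: weight = 39.37/69.49 = 0.5666; cost = 8.9%.
Preferred: weight = 3.86/69.49 = 0.0555; cost = 6.9%.
Bank debt: weight = 7.02/69.49 = 0.1010; after-tax cost = 6.39% × (1 − 38.1%) = 3.9554%.
Senior notes: weight = 8.91/69.49 = 0.1282; after-tax cost = 4.49% × (1 − 38.1%) = 2.7793%.
Convertible notes (debt portion): weight = 10.33/69.49 = 0.1487; after-tax cost = 7.95% × (1 − 38.1%) = 4.9211%.
WACC = 0.5666 × 8.9000% + 0.0555 × 6.9000% + 0.1010 × 3.9554% + 0.1282 × 2.7793% + 0.1487 × 4.9211% = 6.9131%.

6.91%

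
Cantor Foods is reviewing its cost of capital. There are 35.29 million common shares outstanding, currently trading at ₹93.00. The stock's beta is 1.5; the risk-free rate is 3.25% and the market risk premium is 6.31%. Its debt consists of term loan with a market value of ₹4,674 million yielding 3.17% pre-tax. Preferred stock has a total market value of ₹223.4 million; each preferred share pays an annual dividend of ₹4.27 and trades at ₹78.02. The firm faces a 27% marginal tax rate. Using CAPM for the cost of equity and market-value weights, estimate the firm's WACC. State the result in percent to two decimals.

6.57%

Cost of equity via CAPM: Re = 3.25% + 1.5 × 6.31% = 12.7150%.
Cost of preferred: Rp = 4.27 / 78.02 = 5.4730%.
Market value of equity E = 93.0 × 35.29m = 3281.97m.
Total capital V = 3281.97 + 223.4 + 4674 = 8179.37.
Equity: weight = 3281.97/8179.37 = 0.4012; cost = 12.715%.
Preferred: weight = 223.4/8179.37 = 0.0273; cost = 5.473%.
Term loan: weight = 4674/8179.37 = 0.5714; after-tax cost = 3.17% × (1 − 27%) = 2.3141%.
WACC = 0.4012 × 12.7150% + 0.0273 × 5.4730% + 0.5714 × 2.3141% = 6.5737%.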